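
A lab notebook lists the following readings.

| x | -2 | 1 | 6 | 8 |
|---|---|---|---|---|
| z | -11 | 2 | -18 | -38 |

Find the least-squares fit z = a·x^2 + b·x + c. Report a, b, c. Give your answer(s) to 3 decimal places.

From the data, Σx^2·x^2 = 5409, Σx^2·x = 721, Σx^2 = 105, Σx·x = 105, Σx = 13, Σ1 = 4.
And Σx^2·z = -3122, Σx·z = -388, Σz = -65.
AᵀA·[a, b, c]ᵀ = Aᵀz becomes [[5409, 721, 105]; [721, 105, 13]; [105, 13, 4]]·[a, b, c]ᵀ = [-3122, -388, -65]ᵀ.
Solving the 3×3 system (Gaussian elimination) gives a = -8687/8900, b = 27503/8900, c = -1494/2225.

a = -0.976, b = 3.090, c = -0.671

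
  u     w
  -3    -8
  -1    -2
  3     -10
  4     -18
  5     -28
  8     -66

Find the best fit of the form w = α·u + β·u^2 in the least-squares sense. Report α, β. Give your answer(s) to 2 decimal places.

α = -0.41, β = -0.99

Sums needed: Σu·u = 124, Σu·u^2 = 700, Σu^2·u^2 = 5140.
Right-hand side: Σu·w = -744, Σu^2·w = -5376.
Δ = 124·5140 − 700² = 147360.
α = ((-744)·5140 − 700·(-5376))/147360 = -127/307; β = (124·(-5376) − 700·(-744))/147360 = -1519/1535.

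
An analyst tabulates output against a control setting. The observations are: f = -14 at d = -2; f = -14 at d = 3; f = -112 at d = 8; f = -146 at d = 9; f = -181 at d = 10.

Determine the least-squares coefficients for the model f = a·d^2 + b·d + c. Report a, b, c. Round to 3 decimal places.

a = -2.001, b = 2.099, c = -1.902

The normal equations are: 20754·a + 2260·b + 258·c = -37276;  2260·a + 258·b + 28·c = -4034;  258·a + 28·b + 5·c = -467.
Solving the 3×3 system (Gaussian elimination) gives a = -221361/110623, b = 232229/110623, c = -210443/110623.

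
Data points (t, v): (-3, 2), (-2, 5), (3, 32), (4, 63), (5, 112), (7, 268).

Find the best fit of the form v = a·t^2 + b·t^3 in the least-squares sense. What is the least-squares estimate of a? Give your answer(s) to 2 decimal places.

a = 1.90

Compute the Gram sums: Σt^2·t^2 = 3460, Σt^2·t^3 = 20924, Σt^3·t^3 = 138892.
Moment sums: Σt^2·v = 17266, Σt^3·v = 110726.
Normal equations: [[3460, 20924]; [20924, 138892]]·[a, b]ᵀ = [17266, 110726]ᵀ.
det = 3460·138892 − 20924² = 42752544.
a = (17266·138892 − 20924·110726)/42752544 = 1693301/890678; b = (3460·110726 − 20924·17266)/42752544 = 227481/445339.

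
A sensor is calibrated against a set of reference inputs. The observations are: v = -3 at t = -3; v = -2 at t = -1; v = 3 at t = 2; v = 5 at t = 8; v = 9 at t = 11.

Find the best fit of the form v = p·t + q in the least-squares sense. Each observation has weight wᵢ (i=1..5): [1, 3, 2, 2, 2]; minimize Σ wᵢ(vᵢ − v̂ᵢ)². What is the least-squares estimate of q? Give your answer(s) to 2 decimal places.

q = -0.47

Setting ∂/∂p … = 0 gives: 390·p + 36·q = 305;  36·p + 10·q = 25.
(Σwᵢ·t·t = 390, Σwᵢ·t = 36, Σwᵢ·1 = 10, Σwᵢ·t·v = 305, Σwᵢ·v = 25.)
Δ = 390·10 − 36² = 2604.
p = (305·10 − 36·25)/2604 = 1075/1302; q = (390·25 − 36·305)/2604 = -205/434.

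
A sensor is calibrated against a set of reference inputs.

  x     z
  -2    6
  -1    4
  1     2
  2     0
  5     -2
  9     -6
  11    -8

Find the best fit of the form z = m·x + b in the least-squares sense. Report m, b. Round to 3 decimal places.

The normal system AᵀA·[m, b]ᵀ = Aᵀz is [[237, 25]; [25, 7]]·[m, b]ᵀ = [-166, -4]ᵀ.
Δ = 237·7 − 25² = 1034.
m = ((-166)·7 − 25·(-4))/1034 = -531/517; b = (237·(-4) − 25·(-166))/1034 = 1601/517.

m = -1.027, b = 3.097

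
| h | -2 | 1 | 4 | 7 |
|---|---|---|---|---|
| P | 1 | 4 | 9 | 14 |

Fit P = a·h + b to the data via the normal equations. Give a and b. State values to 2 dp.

a = 1.47, b = 3.33

With design matrix X, XᵀX = [[70, 10]; [10, 4]] and XᵀP = [136, 28]ᵀ.
Δ = 70·4 − 10² = 180.
a = (136·4 − 10·28)/180 = 22/15; b = (70·28 − 10·136)/180 = 10/3.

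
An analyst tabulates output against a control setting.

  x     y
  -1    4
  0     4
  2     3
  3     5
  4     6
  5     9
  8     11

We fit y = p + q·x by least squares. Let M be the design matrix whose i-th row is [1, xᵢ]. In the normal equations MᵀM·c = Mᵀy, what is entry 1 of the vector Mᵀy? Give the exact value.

Entry 1 ↔ basis 1, so (Mᵀy)_{1} = Σᵢ yᵢ = (1)·(4) + (1)·(4) + (1)·(3) + (1)·(5) + (1)·(6) + (1)·(9) + (1)·(11) = 42.

42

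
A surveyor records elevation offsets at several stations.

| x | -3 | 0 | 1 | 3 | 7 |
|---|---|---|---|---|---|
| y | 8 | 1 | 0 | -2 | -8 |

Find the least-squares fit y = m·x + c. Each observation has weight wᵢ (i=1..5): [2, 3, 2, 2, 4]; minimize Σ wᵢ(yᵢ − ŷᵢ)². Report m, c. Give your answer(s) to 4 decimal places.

m = -1.4855, c = 2.1204

Normal-equation sums: Σwᵢ·x·x = 234, Σwᵢ·x = 30, Σwᵢ·1 = 13.
Moment sums: Σwᵢ·x·y = -284, Σwᵢ·y = -17.
MᵀWM·[m, c]ᵀ = MᵀWy becomes [[234, 30]; [30, 13]]·[m, c]ᵀ = [-284, -17]ᵀ.
Δ = 234·13 − 30² = 2142.
m = ((-284)·13 − 30·(-17))/2142 = -1591/1071; c = (234·(-17) − 30·(-284))/2142 = 757/357.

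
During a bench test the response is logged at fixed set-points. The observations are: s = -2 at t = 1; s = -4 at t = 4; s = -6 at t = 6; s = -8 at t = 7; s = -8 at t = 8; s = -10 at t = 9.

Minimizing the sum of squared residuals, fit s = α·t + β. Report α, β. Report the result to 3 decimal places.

Setting ∂/∂α … = 0 gives: 247·α + 35·β = -264;  35·α + 6·β = -38.
Δ = 247·6 − 35² = 257.
α = ((-264)·6 − 35·(-38))/257 = -254/257; β = (247·(-38) − 35·(-264))/257 = -146/257.

α = -0.988, β = -0.568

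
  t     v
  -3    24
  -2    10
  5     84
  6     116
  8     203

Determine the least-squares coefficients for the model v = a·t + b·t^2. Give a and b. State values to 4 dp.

Normal-equation sums: Σt·t = 138, Σt·t^2 = 818, Σt^2·t^2 = 6114.
Moment sums: Σt·v = 2648, Σt^2·v = 19524.
Normal equations: [[138, 818]; [818, 6114]]·[a, b]ᵀ = [2648, 19524]ᵀ.
Eliminating b: 6114·(row 1) − 818·(row 2) gives 174608·a = 6114·2648 − 818·19524 = 219240, so a = 3915/3118.
Then b = (19524 − 818·(3915/3118))/6114 = 9433/3118.

a = 1.2556, b = 3.0253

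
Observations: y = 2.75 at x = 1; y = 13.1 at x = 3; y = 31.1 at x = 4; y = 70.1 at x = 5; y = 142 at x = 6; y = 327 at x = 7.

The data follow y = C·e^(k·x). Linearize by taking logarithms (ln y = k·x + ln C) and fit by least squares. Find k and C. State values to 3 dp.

k = 0.796, C = 1.244

Linearized form: ln y = k·x + ln C. From the 6 transformed points,
AᵀA = [[136.0000, 26.0000]; [26.0000, 6]], rhs = [113.9926, 22.0171]ᵀ  (here Σx = 26.0000, Σ(x)² = 136.0000, Σln y = 22.0171, Σx·ln y = 113.9926).
Solving (det = 140.0000): k = 0.79650, ln C = 0.21802, so C = exp(0.21802) = 1.24361.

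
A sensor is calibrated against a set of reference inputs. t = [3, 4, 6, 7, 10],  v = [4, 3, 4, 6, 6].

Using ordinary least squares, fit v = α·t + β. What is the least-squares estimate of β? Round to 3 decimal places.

β = 2.200

Forming XᵀX = [[210, 30]; [30, 5]] and Xᵀv = [150, 23]ᵀ gives XᵀX·[α, β]ᵀ = Xᵀv.
Eliminating β: 5·(row 1) − 30·(row 2) gives 150·α = 5·150 − 30·23 = 60, so α = 2/5.
Then β = (23 − 30·(2/5))/5 = 11/5.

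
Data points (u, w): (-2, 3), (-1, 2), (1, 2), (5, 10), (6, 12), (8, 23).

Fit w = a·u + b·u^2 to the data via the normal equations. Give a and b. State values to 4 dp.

a = -0.3024, b = 0.4019

Entries of AᵀA: Σu·u = 131, Σu·u^2 = 845, Σu^2·u^2 = 6035.
Moment sums: Σu·w = 300, Σu^2·w = 2170.
AᵀA·[a, b]ᵀ = Aᵀw becomes [[131, 845]; [845, 6035]]·[a, b]ᵀ = [300, 2170]ᵀ.
det = 131·6035 − 845² = 76560.
a = (300·6035 − 845·2170)/76560 = -2315/7656; b = (131·2170 − 845·300)/76560 = 3077/7656.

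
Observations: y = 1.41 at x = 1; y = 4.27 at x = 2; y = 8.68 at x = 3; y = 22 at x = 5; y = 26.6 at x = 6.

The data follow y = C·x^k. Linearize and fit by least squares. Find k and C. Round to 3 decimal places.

Taking logs, ln y = k·ln x + ln C, so regress ln y on ln x.
XᵀX = [[7.4881, 5.1930]; [5.1930, 5]], rhs = [14.2338, 10.3282]ᵀ  (here Σln x = 5.1930, Σ(ln x)² = 7.4881, Σln y = 10.3282, Σln x·ln y = 14.2338).
Slope k = (n·Σln x·ln y − Σln x·Σln y)/(n·Σ(ln x)² − (Σln x)²) = (5·14.2338 − 5.1930·10.3282)/10.4737 = 1.67420; ln C = (Σln y − k·Σln x)/n = 0.32683, so C = exp(0.32683) = 1.38657.

k = 1.674, C = 1.387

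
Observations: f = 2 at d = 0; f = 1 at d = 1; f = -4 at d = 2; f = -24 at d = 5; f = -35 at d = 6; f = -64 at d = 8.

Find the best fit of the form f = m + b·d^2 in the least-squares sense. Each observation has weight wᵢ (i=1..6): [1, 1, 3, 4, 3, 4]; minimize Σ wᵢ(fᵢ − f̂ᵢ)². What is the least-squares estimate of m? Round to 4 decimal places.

Forming AᵀWA = [[16, 477]; [477, 22821]] and AᵀWf = [-466, -22611]ᵀ gives AᵀWA·[m, b]ᵀ = AᵀWf.
Δ = 16·22821 − 477² = 137607.
m = ((-466)·22821 − 477·(-22611))/137607 = 50287/45869; b = (16·(-22611) − 477·(-466))/137607 = -46498/45869.

m = 1.0963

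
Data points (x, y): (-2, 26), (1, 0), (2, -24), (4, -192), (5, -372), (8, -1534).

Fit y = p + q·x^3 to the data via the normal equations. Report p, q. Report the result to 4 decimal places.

Compute the Gram sums: Σ1 = 6, Σx^3 = 702, Σx^3·x^3 = 281994.
And Σy = -2096, Σx^3·y = -844596.
Normal equations: [[6, 702]; [702, 281994]]·[p, q]ᵀ = [-2096, -844596]ᵀ.
Eliminating q: 281994·(row 1) − 702·(row 2) gives 1199160·p = 281994·(-2096) − 702·(-844596) = 1846968, so p = 76957/49965.
Then q = ((-844596) − 702·(76957/49965))/281994 = -49947/16655.

p = 1.5402, q = -2.9989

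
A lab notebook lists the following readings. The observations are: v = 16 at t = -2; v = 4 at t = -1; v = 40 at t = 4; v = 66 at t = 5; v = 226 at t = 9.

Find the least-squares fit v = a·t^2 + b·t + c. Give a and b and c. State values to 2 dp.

a = 3.00, b = -1.87, c = -0.26

The normal system XᵀX·[a, b, c]ᵀ = Xᵀv is [[7459, 909, 127]; [909, 127, 15]; [127, 15, 5]]·[a, b, c]ᵀ = [20664, 2488, 352]ᵀ.
Row-reducing yields a = 256508/85423, b = -159884/85423, c = -21872/85423.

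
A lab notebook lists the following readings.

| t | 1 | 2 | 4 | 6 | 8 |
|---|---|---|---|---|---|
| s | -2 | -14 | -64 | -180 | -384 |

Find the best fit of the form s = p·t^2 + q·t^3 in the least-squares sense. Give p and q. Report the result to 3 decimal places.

Normal-equation sums: Σt^2·t^2 = 5665, Σt^2·t^3 = 41601, Σt^3·t^3 = 312961.
And Σt^2·s = -32138, Σt^3·s = -239698.
So MᵀM·[p, q]ᵀ = Mᵀs: [[5665, 41601]; [41601, 312961]]·[p, q]ᵀ = [-32138, -239698]ᵀ.
Δ = 5665·312961 − 41601² = 42280864.
p = ((-32138)·312961 − 41601·(-239698))/42280864 = -10783015/5285108; q = (5665·(-239698) − 41601·(-32138))/42280864 = -2614529/5285108.

p = -2.040, q = -0.495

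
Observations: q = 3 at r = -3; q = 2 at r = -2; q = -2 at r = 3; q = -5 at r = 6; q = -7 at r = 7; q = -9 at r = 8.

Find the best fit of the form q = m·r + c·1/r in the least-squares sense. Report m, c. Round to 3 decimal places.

m = -1.031, c = 1.044

Entries of XᵀX: Σr·r = 171, Σr·1/r = 6, Σ1/r·1/r = 1681/3136.
For Xᵀq: Σr·q = -170, Σ1/r·q = -45/8.
XᵀX·[m, c]ᵀ = Xᵀq becomes [[171, 6]; [6, 1681/3136]]·[m, c]ᵀ = [-170, -45/8]ᵀ.
Δ = 171·(1681/3136) − 6² = 174555/3136.
m = ((-170)·(1681/3136) − 6·(-45/8))/(174555/3136) = -35986/34911; c = (171·(-45/8) − 6·(-170))/(174555/3136) = 12152/11637.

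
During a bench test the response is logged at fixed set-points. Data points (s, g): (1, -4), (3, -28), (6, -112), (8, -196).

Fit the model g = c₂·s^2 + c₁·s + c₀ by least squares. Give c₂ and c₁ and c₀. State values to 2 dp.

Compute the Gram sums: Σs^2·s^2 = 5474, Σs^2·s = 756, Σs^2 = 110, Σs·s = 110, Σs = 18, Σ1 = 4.
For Xᵀg: Σs^2·g = -16832, Σs·g = -2328, Σg = -340.
Row-reducing yields c₂ = -3, c₁ = -15/29, c₀ = -5/29.

c₂ = -3.00, c₁ = -0.52, c₀ = -0.17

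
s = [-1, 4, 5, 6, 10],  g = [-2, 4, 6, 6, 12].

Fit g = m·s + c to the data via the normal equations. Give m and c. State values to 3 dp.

Setting ∂/∂m … = 0 gives: 178·m + 24·c = 204;  24·m + 5·c = 26.
Determinant 178·5 − 24² = 314.
m = (204·5 − 24·26)/314 = 198/157; c = (178·26 − 24·204)/314 = -134/157.

m = 1.261, c = -0.854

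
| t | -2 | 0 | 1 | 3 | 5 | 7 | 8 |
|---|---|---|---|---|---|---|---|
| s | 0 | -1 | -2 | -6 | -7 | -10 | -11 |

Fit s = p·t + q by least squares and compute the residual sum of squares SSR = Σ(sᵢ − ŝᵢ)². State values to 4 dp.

Entries of AᵀA: Σt·t = 152, Σt = 22, Σ1 = 7.
And Σt·s = -213, Σs = -37.
Normal equations: [[152, 22]; [22, 7]]·[p, q]ᵀ = [-213, -37]ᵀ.
Determinant 152·7 − 22² = 580.
p = ((-213)·7 − 22·(-37))/580 = -677/580; q = (152·(-37) − 22·(-213))/580 = -469/290.
Residuals: -104/145, 179/290, 91/116, -511/580, 263/580, -123/580, -13/290; SSR = 1473/580.

SSR = 2.5397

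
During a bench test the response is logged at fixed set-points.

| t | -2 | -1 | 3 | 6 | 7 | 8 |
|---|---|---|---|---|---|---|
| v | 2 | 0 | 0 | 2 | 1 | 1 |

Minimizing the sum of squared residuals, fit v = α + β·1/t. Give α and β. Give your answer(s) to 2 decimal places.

The normal equations are: 6·α + (-41/56)·β = 6;  (-41/56)·α + (40217/28224)·β = -67/168.
(Σ1 = 6, Σ1/t = -41/56, Σ1/t·1/t = 40217/28224, Σv = 6, Σ1/t·v = -67/168.)
det = 6·(40217/28224) − (-41/56)² = 75391/9408.
α = (6·(40217/28224) − (-41/56)·(-67/168))/(75391/9408) = 77687/75391; β = (6·(-67/168) − (-41/56)·6)/(75391/9408) = 18816/75391.

α = 1.03, β = 0.25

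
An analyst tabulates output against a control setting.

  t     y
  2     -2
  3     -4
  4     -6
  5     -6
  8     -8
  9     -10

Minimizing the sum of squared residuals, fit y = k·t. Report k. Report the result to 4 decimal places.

Setting ∂/∂k … = 0 gives: 199·k = -224.
k = (-224)/199 = -1.12563.

k = -1.1256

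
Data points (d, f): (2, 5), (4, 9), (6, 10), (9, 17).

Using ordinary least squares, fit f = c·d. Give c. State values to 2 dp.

c = 1.89

Sums needed: Σd·d = 137.
And Σd·f = 259.
Normal equations: [[137]]·[c]ᵀ = [259]ᵀ.
Hence c = 259 / 137 ≈ 1.89051.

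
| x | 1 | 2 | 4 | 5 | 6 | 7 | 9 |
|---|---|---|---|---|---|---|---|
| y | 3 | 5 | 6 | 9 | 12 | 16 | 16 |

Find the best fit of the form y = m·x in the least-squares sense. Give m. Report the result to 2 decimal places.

m = 1.93

Entries of MᵀM: Σx·x = 212.
Moment sums: Σx·y = 410.
MᵀM·[m]ᵀ = Mᵀy becomes [[212]]·[m]ᵀ = [410]ᵀ.
m = 410/212 = 1.93396.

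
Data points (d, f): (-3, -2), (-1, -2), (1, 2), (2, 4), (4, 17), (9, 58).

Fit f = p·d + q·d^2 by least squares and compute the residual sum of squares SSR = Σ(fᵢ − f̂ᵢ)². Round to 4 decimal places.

Compute the Gram sums: Σd·d = 112, Σd·d^2 = 774, Σd^2·d^2 = 6916.
Right-hand side: Σd·f = 608, Σd^2·f = 4968.
XᵀX·[p, q]ᵀ = Xᵀf becomes [[112, 774]; [774, 6916]]·[p, q]ᵀ = [608, 4968]ᵀ.
det = 112·6916 − 774² = 175516.
p = (608·6916 − 774·4968)/175516 = 89924/43879; q = (112·4968 − 774·608)/175516 = 21456/43879.
Residuals: -11090/43879, -19290/43879, -23622/43879, -8196/3989, 42951/43879, -2270/43879; SSR = 251399/43879.

SSR = 5.7294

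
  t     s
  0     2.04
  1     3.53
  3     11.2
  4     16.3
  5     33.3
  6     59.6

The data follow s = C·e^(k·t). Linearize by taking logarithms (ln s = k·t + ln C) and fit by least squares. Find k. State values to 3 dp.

k = 0.557

With ln sᵢ as the transformed response and tᵢ as the regressor:
XᵀX = [[87.0000, 19.0000]; [19.0000, 6]], rhs = [61.7274, 14.7745]ᵀ  (here Σt = 19.0000, Σ(t)² = 87.0000, Σln s = 14.7745, Σt·ln s = 61.7274).
Δ = 87.0000·6 − (19.0000)² = 161.0000; k = (61.7274·6 − 19.0000·14.7745)/161.0000 = 0.55682, ln C = (87.0000·14.7745 − 19.0000·61.7274)/161.0000 = 0.69916.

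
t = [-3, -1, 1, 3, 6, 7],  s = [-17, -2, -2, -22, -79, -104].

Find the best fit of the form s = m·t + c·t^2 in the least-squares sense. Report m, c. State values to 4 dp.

m = -0.6665, c = -2.0519

Sums needed: Σt·t = 105, Σt·t^2 = 559, Σt^2·t^2 = 3861.
Moment sums: Σt·s = -1217, Σt^2·s = -8295.
Eliminating c: 3861·(row 1) − 559·(row 2) gives 92924·m = 3861·(-1217) − 559·(-8295) = -61932, so m = -1191/1787.
Then c = ((-8295) − 559·(-1191/1787))/3861 = -47668/23231.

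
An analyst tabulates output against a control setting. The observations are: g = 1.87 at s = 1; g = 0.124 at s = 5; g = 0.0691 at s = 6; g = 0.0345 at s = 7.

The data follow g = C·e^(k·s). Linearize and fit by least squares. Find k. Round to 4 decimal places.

Taking logs, ln g = k·s + ln C, so regress ln g on s.
XᵀX = [[111.0000, 19.0000]; [19.0000, 4]], rhs = [-49.4122, -7.5005]ᵀ  (here Σs = 19.0000, Σ(s)² = 111.0000, Σln g = -7.5005, Σs·ln g = -49.4122).
Slope k = (n·Σs·ln g − Σs·Σln g)/(n·Σ(s)² − (Σs)²) = (4·-49.4122 − 19.0000·-7.5005)/83.0000 = -0.66432; ln C = (Σln g − k·Σs)/n = 1.28040.

k = -0.6643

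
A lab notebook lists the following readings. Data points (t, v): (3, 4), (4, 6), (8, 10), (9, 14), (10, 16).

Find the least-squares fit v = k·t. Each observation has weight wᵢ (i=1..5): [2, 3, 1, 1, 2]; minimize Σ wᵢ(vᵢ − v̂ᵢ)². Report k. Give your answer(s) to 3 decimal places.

k = 1.513

The normal equations are: 411·k = 622.
(Σwᵢ·t·t = 411, Σwᵢ·t·v = 622.)
k = 622/411 = 1.51338.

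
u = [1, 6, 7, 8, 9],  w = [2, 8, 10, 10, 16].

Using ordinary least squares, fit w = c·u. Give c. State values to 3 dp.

c = 1.489

Sums needed: Σu·u = 231.
And Σu·w = 344.
Hence c = 344 / 231 ≈ 1.48918.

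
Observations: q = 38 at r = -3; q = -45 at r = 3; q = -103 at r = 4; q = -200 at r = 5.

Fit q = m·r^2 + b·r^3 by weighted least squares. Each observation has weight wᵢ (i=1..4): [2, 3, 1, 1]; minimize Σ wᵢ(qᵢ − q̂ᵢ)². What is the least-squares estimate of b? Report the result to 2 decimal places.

With design matrix M, MᵀWM = [[1286, 4392]; [4392, 23366]] and MᵀWq = [-7179, -37289]ᵀ.
Δ = 1286·23366 − 4392² = 10759012.
m = ((-7179)·23366 − 4392·(-37289))/10759012 = -1985613/5379506; b = (1286·(-37289) − 4392·(-7179))/10759012 = -8211743/5379506.

b = -1.53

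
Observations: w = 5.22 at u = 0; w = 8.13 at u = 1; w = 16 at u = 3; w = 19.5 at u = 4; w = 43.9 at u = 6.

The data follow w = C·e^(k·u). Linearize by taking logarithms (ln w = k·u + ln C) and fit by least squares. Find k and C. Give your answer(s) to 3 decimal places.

Linearized form: ln w = k·u + ln C. From the 5 transformed points,
Σu = 14.0000, Σ(u)² = 62.0000, Σln w = 13.2730, Σu·ln w = 44.9865.
Equations: 62.0000·k + 14.0000·ln C = 44.9865;  14.0000·k + 5·ln C = 13.2730.
Δ = 62.0000·5 − (14.0000)² = 114.0000; k = (44.9865·5 − 14.0000·13.2730)/114.0000 = 0.34308, ln C = (62.0000·13.2730 − 14.0000·44.9865)/114.0000 = 1.69398, so C = exp(1.69398) = 5.44110.

k = 0.343, C = 5.441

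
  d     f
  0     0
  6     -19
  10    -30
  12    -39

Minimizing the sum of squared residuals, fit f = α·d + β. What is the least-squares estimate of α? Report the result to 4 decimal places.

Entries of MᵀM: Σd·d = 280, Σd = 28, Σ1 = 4.
And Σd·f = -882, Σf = -88.
Normal equations: [[280, 28]; [28, 4]]·[α, β]ᵀ = [-882, -88]ᵀ.
det = 280·4 − 28² = 336.
α = ((-882)·4 − 28·(-88))/336 = -19/6; β = (280·(-88) − 28·(-882))/336 = 1/6.

α = -3.1667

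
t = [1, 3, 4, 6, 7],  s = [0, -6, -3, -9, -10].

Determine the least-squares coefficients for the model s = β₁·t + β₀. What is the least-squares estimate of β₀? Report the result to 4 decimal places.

With design matrix A, AᵀA = [[111, 21]; [21, 5]] and Aᵀs = [-154, -28]ᵀ.
Eliminating β₀: 5·(row 1) − 21·(row 2) gives 114·β₁ = 5·(-154) − 21·(-28) = -182, so β₁ = -91/57.
Then β₀ = ((-28) − 21·(-91/57))/5 = 21/19.

β₀ = 1.1053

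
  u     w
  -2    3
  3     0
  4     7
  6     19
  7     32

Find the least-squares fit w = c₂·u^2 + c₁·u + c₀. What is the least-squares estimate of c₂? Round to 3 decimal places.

c₂ = 0.899

The normal equations are: 4050·c₂ + 642·c₁ + 114·c₀ = 2376;  642·c₂ + 114·c₁ + 18·c₀ = 360;  114·c₂ + 18·c₁ + 5·c₀ = 61.
Inverting the 3×3 Gram matrix, [c₂, c₁, c₀]ᵀ = [277/308, -425/308, -257/77]ᵀ.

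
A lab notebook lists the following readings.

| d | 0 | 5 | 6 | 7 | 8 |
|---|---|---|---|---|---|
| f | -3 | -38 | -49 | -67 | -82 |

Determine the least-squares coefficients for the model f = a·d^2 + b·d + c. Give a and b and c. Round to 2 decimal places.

a = -1.01, b = -1.84, c = -3.00

MᵀM·[a, b, c]ᵀ = Mᵀf reads: 8418·a + 1196·b + 174·c = -11245;  1196·a + 174·b + 26·c = -1609;  174·a + 26·b + 5·c = -239.
Row-reducing yields a = -17403/17198, b = -31705/17198, c = -25787/8599.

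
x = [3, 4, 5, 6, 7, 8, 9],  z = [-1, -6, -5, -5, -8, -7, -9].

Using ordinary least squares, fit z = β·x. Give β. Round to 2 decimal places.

β = -0.98

Compute the Gram sums: Σx·x = 280.
For Mᵀz: Σx·z = -275.
Normal equations: [[280]]·[β]ᵀ = [-275]ᵀ.
Hence β = -275 / 280 ≈ -0.982143.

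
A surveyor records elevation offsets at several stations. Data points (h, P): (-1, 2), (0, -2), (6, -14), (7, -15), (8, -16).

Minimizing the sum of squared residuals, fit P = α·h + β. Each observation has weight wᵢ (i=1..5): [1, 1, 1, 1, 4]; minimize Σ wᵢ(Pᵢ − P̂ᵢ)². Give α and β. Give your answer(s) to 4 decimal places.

Forming MᵀWM = [[342, 44]; [44, 8]] and MᵀWP = [-703, -93]ᵀ gives MᵀWM·[α, β]ᵀ = MᵀWP.
Δ = 342·8 − 44² = 800.
α = ((-703)·8 − 44·(-93))/800 = -383/200; β = (342·(-93) − 44·(-703))/800 = -437/400.

α = -1.9150, β = -1.0925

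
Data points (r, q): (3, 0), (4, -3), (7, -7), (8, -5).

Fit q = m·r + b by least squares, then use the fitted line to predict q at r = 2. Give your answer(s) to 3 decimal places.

Normal-equation sums: Σr·r = 138, Σr = 22, Σ1 = 4.
For Aᵀq: Σr·q = -101, Σq = -15.
AᵀA·[m, b]ᵀ = Aᵀq becomes [[138, 22]; [22, 4]]·[m, b]ᵀ = [-101, -15]ᵀ.
Eliminating b: 4·(row 1) − 22·(row 2) gives 68·m = 4·(-101) − 22·(-15) = -74, so m = -37/34.
Then b = ((-15) − 22·(-37/34))/4 = 38/17.
At r = 2: q̂ = (-37/34)·(2) + (38/17)·(1) = 1/17.

q̂ = 0.059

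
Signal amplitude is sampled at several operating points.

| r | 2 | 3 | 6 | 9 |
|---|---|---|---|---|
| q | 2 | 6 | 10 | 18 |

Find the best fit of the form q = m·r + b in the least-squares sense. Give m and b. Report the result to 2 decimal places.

Entries of XᵀX: Σr·r = 130, Σr = 20, Σ1 = 4.
And Σr·q = 244, Σq = 36.
Normal equations: [[130, 20]; [20, 4]]·[m, b]ᵀ = [244, 36]ᵀ.
Determinant 130·4 − 20² = 120.
m = (244·4 − 20·36)/120 = 32/15; b = (130·36 − 20·244)/120 = -5/3.

m = 2.13, b = -1.67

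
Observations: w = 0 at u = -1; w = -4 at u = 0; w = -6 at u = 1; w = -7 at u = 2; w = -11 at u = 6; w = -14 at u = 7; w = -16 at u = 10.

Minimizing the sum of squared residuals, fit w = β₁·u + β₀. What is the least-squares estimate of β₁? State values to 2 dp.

Entries of AᵀA: Σu·u = 191, Σu = 25, Σ1 = 7.
For Aᵀw: Σu·w = -344, Σw = -58.
Normal equations: [[191, 25]; [25, 7]]·[β₁, β₀]ᵀ = [-344, -58]ᵀ.
det = 191·7 − 25² = 712.
β₁ = ((-344)·7 − 25·(-58))/712 = -479/356; β₀ = (191·(-58) − 25·(-344))/712 = -1239/356.

β₁ = -1.35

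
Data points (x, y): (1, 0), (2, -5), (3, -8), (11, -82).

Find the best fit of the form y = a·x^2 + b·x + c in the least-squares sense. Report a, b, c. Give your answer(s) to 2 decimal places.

Entries of AᵀA: Σx^2·x^2 = 14739, Σx^2·x = 1367, Σx^2 = 135, Σx·x = 135, Σx = 17, Σ1 = 4.
Moment sums: Σx^2·y = -10014, Σx·y = -936, Σy = -95.
AᵀA·[a, b, c]ᵀ = Aᵀy becomes [[14739, 1367, 135]; [1367, 135, 17]; [135, 17, 4]]·[a, b, c]ᵀ = [-10014, -936, -95]ᵀ.
Solving the 3×3 system (Gaussian elimination) gives a = -4979/9722, b = -19521/9722, c = 10054/4861.

a = -0.51, b = -2.01, c = 2.07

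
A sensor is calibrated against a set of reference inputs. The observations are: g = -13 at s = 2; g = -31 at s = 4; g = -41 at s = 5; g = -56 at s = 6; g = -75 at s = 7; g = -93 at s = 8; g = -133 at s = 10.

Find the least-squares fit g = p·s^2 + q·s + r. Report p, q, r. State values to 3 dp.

p = -1.007, q = -3.109, r = -2.204

The normal system AᵀA·[p, q, r]ᵀ = Aᵀg is [[18690, 2268, 294]; [2268, 294, 42]; [294, 42, 7]]·[p, q, r]ᵀ = [-26516, -3290, -442]ᵀ.
Inverting the 3×3 Gram matrix, [p, q, r]ᵀ = [-148/147, -457/147, -108/49]ᵀ.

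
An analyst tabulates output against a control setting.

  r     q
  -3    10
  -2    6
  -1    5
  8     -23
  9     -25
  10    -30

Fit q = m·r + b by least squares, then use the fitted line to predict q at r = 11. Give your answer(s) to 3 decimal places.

Forming MᵀM = [[259, 21]; [21, 6]] and Mᵀq = [-756, -57]ᵀ gives MᵀM·[m, b]ᵀ = Mᵀq.
Δ = 259·6 − 21² = 1113.
m = ((-756)·6 − 21·(-57))/1113 = -3; b = (259·(-57) − 21·(-756))/1113 = 1.
At r = 11: q̂ = (-3)·(11) + (1)·(1) = -32.

q̂ = -32.000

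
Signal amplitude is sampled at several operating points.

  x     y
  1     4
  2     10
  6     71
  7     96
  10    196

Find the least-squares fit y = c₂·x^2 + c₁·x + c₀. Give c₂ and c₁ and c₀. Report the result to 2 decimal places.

c₂ = 1.99, c₁ = -0.59, c₀ = 2.87

Sums needed: Σx^2·x^2 = 13714, Σx^2·x = 1568, Σx^2 = 190, Σx·x = 190, Σx = 26, Σ1 = 5.
Right-hand side: Σx^2·y = 26904, Σx·y = 3082, Σy = 377.
MᵀM·[c₂, c₁, c₀]ᵀ = Mᵀy becomes [[13714, 1568, 190]; [1568, 190, 26]; [190, 26, 5]]·[c₂, c₁, c₀]ᵀ = [26904, 3082, 377]ᵀ.
Row-reducing yields c₂ = 6919/3477, c₁ = -2066/3477, c₀ = 3329/1159.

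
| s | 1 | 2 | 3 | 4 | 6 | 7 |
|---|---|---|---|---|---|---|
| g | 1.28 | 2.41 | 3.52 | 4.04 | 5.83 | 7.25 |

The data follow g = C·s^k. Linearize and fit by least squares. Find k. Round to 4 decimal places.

k = 0.8607

Let Y = ln g. Fitting Y = k·ln s + ln C by least squares:
XᵀX = [[10.6062, 6.9157]; [6.9157, 6]], rhs = [10.9416, 7.5252]ᵀ  (here Σln s = 6.9157, Σ(ln s)² = 10.6062, Σln g = 7.5252, Σln s·ln g = 10.9416).
Δ = 10.6062·6 − (6.9157)² = 15.8099; k = (10.9416·6 − 6.9157·7.5252)/15.8099 = 0.86070, ln C = (10.6062·7.5252 − 6.9157·10.9416)/15.8099 = 0.26214.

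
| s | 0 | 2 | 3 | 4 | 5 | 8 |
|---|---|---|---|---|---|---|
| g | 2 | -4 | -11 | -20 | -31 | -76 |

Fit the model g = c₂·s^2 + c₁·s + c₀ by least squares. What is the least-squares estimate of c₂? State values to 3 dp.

c₂ = -1.070

Sums needed: Σs^2·s^2 = 5074, Σs^2·s = 736, Σs^2 = 118, Σs·s = 118, Σs = 22, Σ1 = 6.
For Mᵀg: Σs^2·g = -6074, Σs·g = -884, Σg = -140.
Solving the 3×3 system (Gaussian elimination) gives c₂ = -412/385, c₁ = -95/77, c₀ = 123/55.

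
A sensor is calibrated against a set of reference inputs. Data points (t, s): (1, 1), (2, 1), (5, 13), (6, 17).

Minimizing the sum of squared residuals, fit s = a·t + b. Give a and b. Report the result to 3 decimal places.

a = 3.412, b = -3.941

The normal equations are: 66·a + 14·b = 170;  14·a + 4·b = 32.
(Σt·t = 66, Σt = 14, Σ1 = 4, Σt·s = 170, Σs = 32.)
Δ = 66·4 − 14² = 68.
a = (170·4 − 14·32)/68 = 58/17; b = (66·32 − 14·170)/68 = -67/17.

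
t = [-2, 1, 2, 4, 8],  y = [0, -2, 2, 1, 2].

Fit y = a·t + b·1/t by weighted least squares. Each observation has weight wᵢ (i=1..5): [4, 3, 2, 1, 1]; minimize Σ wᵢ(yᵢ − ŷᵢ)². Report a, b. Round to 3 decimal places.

Sums needed: Σwᵢ·t·t = 107, Σwᵢ·t·1/t = 11, Σwᵢ·1/t·1/t = 293/64.
Moment sums: Σwᵢ·t·y = 22, Σwᵢ·1/t·y = -7/2.
AᵀWA·[a, b]ᵀ = AᵀWy becomes [[107, 11]; [11, 293/64]]·[a, b]ᵀ = [22, -7/2]ᵀ.
Eliminating b: (293/64)·(row 1) − 11·(row 2) gives (23607/64)·a = (293/64)·22 − 11·(-7/2) = 4455/32, so a = 990/2623.
Then b = ((-7/2) − 11·(990/2623))/(293/64) = -4384/2623.

a = 0.377, b = -1.671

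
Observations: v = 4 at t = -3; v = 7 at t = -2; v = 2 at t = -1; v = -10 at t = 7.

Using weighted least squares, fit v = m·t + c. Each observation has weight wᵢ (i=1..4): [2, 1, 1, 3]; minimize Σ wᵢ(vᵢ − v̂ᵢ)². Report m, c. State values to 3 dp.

m = -1.524, c = 0.755

Setting ∂/∂m … = 0 gives: 170·m + 12·c = -250;  12·m + 7·c = -13.
det = 170·7 − 12² = 1046.
m = ((-250)·7 − 12·(-13))/1046 = -797/523; c = (170·(-13) − 12·(-250))/1046 = 395/523.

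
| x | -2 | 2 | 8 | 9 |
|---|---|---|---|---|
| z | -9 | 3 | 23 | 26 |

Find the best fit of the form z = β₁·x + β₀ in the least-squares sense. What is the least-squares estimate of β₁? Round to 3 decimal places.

β₁ = 3.211

AᵀA·[β₁, β₀]ᵀ = Aᵀz reads: 153·β₁ + 17·β₀ = 442;  17·β₁ + 4·β₀ = 43.
Eliminating β₀: 4·(row 1) − 17·(row 2) gives 323·β₁ = 4·442 − 17·43 = 1037, so β₁ = 61/19.
Then β₀ = (43 − 17·(61/19))/4 = -55/19.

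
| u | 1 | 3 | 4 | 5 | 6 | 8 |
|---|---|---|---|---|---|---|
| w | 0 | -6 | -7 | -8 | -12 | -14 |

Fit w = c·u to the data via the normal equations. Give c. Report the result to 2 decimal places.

c = -1.79

Normal-equation sums: Σu·u = 151.
And Σu·w = -270.
So MᵀM·[c]ᵀ = Mᵀw: [[151]]·[c]ᵀ = [-270]ᵀ.
c = (-270)/151 = -1.78808.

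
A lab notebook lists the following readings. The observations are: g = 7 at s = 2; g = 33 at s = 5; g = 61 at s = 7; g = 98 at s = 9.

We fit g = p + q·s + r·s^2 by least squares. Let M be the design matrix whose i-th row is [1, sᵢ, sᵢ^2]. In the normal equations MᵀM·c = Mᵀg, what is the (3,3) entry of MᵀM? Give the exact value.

Row 3 ↔ basis s^2, column 3 ↔ basis s^2, so (MᵀM)_{3,3} = Σᵢ (s^2)·(s^2) = (4)·(4) + (25)·(25) + (49)·(49) + (81)·(81) = 9603.

9603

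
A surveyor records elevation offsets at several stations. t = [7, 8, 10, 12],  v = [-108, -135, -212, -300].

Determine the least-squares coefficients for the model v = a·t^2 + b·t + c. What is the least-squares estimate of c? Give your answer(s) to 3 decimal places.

c = -10.379

Entries of MᵀM: Σt^2·t^2 = 37233, Σt^2·t = 3583, Σt^2 = 357, Σt·t = 357, Σt = 37, Σ1 = 4.
Right-hand side: Σt^2·v = -78332, Σt·v = -7556, Σv = -755.
MᵀM·[a, b, c]ᵀ = Mᵀv becomes [[37233, 3583, 357]; [3583, 357, 37]; [357, 37, 4]]·[a, b, c]ᵀ = [-78332, -7556, -755]ᵀ.
Inverting the 3×3 Gram matrix, [a, b, c]ᵀ = [-1655/796, 619/796, -4131/398]ᵀ.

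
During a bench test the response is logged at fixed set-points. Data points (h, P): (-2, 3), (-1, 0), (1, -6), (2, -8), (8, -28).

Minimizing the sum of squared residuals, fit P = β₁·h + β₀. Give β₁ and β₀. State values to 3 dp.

β₁ = -3.098, β₀ = -2.843

The normal system MᵀM·[β₁, β₀]ᵀ = MᵀP is [[74, 8]; [8, 5]]·[β₁, β₀]ᵀ = [-252, -39]ᵀ.
Eliminating β₀: 5·(row 1) − 8·(row 2) gives 306·β₁ = 5·(-252) − 8·(-39) = -948, so β₁ = -158/51.
Then β₀ = ((-39) − 8·(-158/51))/5 = -145/51.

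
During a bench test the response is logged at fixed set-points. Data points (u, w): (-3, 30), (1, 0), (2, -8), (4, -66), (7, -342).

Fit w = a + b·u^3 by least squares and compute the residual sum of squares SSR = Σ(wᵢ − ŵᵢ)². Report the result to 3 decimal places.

Forming MᵀM = [[5, 389]; [389, 122539]] and Mᵀw = [-386, -122404]ᵀ gives MᵀM·[a, b]ᵀ = Mᵀw.
Eliminating b: 122539·(row 1) − 389·(row 2) gives 461374·a = 122539·(-386) − 389·(-122404) = 315102, so a = 157551/230687.
Then b = ((-122404) − 389·(157551/230687))/122539 = -230933/230687.
Residuals: 527868/230687, 73382/230687, -155583/230687, -603181/230687, 157514/230687; SSR = 3020862/230687.

SSR = 13.095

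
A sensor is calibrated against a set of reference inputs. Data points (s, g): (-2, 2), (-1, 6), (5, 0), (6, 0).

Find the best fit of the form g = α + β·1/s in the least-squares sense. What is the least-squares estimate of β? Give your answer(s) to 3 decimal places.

β = -4.749

From the data, Σ1 = 4, Σ1/s = -17/15, Σ1/s·1/s = 593/450.
Moment sums: Σg = 8, Σ1/s·g = -7.
Normal equations: [[4, -17/15]; [-17/15, 593/450]]·[α, β]ᵀ = [8, -7]ᵀ.
Determinant 4·(593/450) − (-17/15)² = 299/75.
α = (8·(593/450) − (-17/15)·(-7))/(299/75) = 587/897; β = (4·(-7) − (-17/15)·8)/(299/75) = -1420/299.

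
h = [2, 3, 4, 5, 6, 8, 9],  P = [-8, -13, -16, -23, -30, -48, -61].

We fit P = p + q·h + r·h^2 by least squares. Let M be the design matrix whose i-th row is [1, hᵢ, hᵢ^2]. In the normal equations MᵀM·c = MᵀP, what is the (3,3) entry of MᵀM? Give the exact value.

Row 3 ↔ basis h^2, column 3 ↔ basis h^2, so (MᵀM)_{3,3} = Σᵢ (h^2)·(h^2) = (4)·(4) + (9)·(9) + (16)·(16) + (25)·(25) + (36)·(36) + (64)·(64) + (81)·(81) = 12931.

12931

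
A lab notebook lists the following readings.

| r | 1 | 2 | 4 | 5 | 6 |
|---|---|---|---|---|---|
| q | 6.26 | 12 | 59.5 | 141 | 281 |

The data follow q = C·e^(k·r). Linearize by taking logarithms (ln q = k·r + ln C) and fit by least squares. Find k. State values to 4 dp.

Let Y = ln q. Fitting Y = k·r + ln C by least squares:
AᵀA = [[82.0000, 18.0000]; [18.0000, 5]], rhs = [81.7218, 18.9922]ᵀ  (here Σr = 18.0000, Σ(r)² = 82.0000, Σln q = 18.9922, Σr·ln q = 81.7218).
Δ = 82.0000·5 − (18.0000)² = 86.0000; k = (81.7218·5 − 18.0000·18.9922)/86.0000 = 0.77616, ln C = (82.0000·18.9922 − 18.0000·81.7218)/86.0000 = 1.00425.

k = 0.7762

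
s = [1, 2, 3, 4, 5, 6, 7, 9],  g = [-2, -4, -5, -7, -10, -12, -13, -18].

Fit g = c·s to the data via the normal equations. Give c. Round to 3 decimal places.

c = -1.937

Setting ∂/∂c … = 0 gives: 221·c = -428.
c = (-428)/221 = -1.93665.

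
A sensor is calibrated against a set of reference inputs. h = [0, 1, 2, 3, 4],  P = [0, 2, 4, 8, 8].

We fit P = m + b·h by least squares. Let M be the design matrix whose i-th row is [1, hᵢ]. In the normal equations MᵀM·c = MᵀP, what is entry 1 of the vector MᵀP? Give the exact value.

22

Entry 1 ↔ basis 1, so (MᵀP)_{1} = Σᵢ Pᵢ = (1)·(0) + (1)·(2) + (1)·(4) + (1)·(8) + (1)·(8) = 22.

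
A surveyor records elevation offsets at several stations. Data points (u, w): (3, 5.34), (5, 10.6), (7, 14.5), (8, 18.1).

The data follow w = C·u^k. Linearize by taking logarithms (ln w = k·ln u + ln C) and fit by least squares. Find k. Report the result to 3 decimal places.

k = 1.213

With ln wᵢ as the transformed response and ln uᵢ as the regressor:
AᵀA = [[11.9079, 6.7334]; [6.7334, 4]], rhs = [16.8656, 9.6061]ᵀ  (here Σln u = 6.7334, Σ(ln u)² = 11.9079, Σln w = 9.6061, Σln u·ln w = 16.8656).
Δ = 11.9079·4 − (6.7334)² = 2.2928; k = (16.8656·4 − 6.7334·9.6061)/2.2928 = 1.21266, ln C = (11.9079·9.6061 − 6.7334·16.8656)/2.2928 = 0.36021.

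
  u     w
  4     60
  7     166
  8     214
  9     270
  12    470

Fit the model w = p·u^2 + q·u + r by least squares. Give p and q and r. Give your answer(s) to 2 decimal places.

Compute the Gram sums: Σu^2·u^2 = 34050, Σu^2·u = 3376, Σu^2 = 354, Σu·u = 354, Σu = 40, Σ1 = 5.
And Σu^2·w = 112340, Σu·w = 11184, Σw = 1180.
So MᵀM·[p, q, r]ᵀ = Mᵀw: [[34050, 3376, 354]; [3376, 354, 40]; [354, 40, 5]]·[p, q, r]ᵀ = [112340, 11184, 1180]ᵀ.
Inverting the 3×3 Gram matrix, [p, q, r]ᵀ = [2230/707, 9944/12019, 72904/12019]ᵀ.

p = 3.15, q = 0.83, r = 6.07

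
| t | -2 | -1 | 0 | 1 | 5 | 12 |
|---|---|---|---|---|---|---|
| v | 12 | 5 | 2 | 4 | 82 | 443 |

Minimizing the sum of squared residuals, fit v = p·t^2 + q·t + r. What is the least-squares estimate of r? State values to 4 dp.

r = 1.8979

Setting ∂/∂p … = 0 gives: 21379·p + 1845·q + 175·r = 65899;  1845·p + 175·q + 15·r = 5701;  175·p + 15·q + 6·r = 548.
(Σt^2·t^2 = 21379, Σt^2·t = 1845, Σt^2 = 175, Σt·t = 175, Σt = 15, Σ1 = 6, Σt^2·v = 65899, Σt·v = 5701, Σv = 548.)
Inverting the 3×3 Gram matrix, [p, q, r]ᵀ = [460513/154040, 690007/770200, 146177/77020]ᵀ.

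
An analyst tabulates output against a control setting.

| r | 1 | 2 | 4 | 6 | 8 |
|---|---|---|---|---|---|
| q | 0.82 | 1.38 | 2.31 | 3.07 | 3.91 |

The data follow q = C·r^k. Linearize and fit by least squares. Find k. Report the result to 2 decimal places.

Linearized form: ln q = k·ln r + ln C. From the 5 transformed points,
AᵀA = [[9.9367, 5.9506]; [5.9506, 5]], rhs = [6.2291, 3.4461]ᵀ  (here Σln r = 5.9506, Σ(ln r)² = 9.9367, Σln q = 3.4461, Σln r·ln q = 6.2291).
Slope k = (n·Σln r·ln q − Σln r·Σln q)/(n·Σ(ln r)² − (Σln r)²) = (5·6.2291 − 5.9506·3.4461)/14.2736 = 0.74536; ln C = (Σln q − k·Σln r)/n = -0.19786.

k = 0.75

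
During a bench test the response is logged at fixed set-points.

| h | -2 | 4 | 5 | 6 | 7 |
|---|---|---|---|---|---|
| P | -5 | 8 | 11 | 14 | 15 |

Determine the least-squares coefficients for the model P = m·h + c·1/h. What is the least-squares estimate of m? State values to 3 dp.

Normal-equation sums: Σh·h = 130, Σh·1/h = 5, Σ1/h·1/h = 70681/176400.
Right-hand side: Σh·P = 286, Σ1/h·P = 2347/210.
So XᵀX·[m, c]ᵀ = XᵀP: [[130, 5]; [5, 70681/176400]]·[m, c]ᵀ = [286, 2347/210]ᵀ.
Eliminating c: (70681/176400)·(row 1) − 5·(row 2) gives (477853/17640)·m = (70681/176400)·286 − 5·(2347/210) = 5178683/88200, so m = 5178683/2389265.
Then c = ((2347/210) − 5·(5178683/2389265))/(70681/176400) = 404040/477853.

m = 2.167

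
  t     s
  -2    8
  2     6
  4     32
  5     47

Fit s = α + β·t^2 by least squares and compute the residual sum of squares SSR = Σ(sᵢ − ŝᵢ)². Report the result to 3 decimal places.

SSR = 5.237

The normal system MᵀM·[α, β]ᵀ = Mᵀs is [[4, 49]; [49, 913]]·[α, β]ᵀ = [93, 1743]ᵀ.
Eliminating β: 913·(row 1) − 49·(row 2) gives 1251·α = 913·93 − 49·1743 = -498, so α = -166/417.
Then β = (1743 − 49·(-166/417))/913 = 805/417.
Residuals: 94/139, -184/139, 210/139, -120/139; SSR = 728/139.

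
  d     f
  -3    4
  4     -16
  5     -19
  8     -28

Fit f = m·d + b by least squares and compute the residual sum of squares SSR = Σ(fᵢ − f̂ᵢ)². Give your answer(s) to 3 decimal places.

Compute the Gram sums: Σd·d = 114, Σd = 14, Σ1 = 4.
Moment sums: Σd·f = -395, Σf = -59.
AᵀA·[m, b]ᵀ = Aᵀf becomes [[114, 14]; [14, 4]]·[m, b]ᵀ = [-395, -59]ᵀ.
Eliminating b: 4·(row 1) − 14·(row 2) gives 260·m = 4·(-395) − 14·(-59) = -754, so m = -29/10.
Then b = ((-59) − 14·(-29/10))/4 = -23/5.
Residuals: -1/10, 1/5, 1/10, -1/5; SSR = 1/10.

SSR = 0.100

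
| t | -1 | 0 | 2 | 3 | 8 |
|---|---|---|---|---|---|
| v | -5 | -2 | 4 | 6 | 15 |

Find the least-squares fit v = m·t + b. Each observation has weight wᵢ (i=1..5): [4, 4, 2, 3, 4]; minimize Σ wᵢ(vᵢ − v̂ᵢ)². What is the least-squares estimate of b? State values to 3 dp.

The normal system AᵀWA·[m, b]ᵀ = AᵀWv is [[295, 41]; [41, 17]]·[m, b]ᵀ = [570, 58]ᵀ.
det = 295·17 − 41² = 3334.
m = (570·17 − 41·58)/3334 = 3656/1667; b = (295·58 − 41·570)/3334 = -3130/1667.

b = -1.878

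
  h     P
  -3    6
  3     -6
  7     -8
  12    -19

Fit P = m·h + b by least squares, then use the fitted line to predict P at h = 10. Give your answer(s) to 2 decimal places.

P̂ = -15.09

Setting ∂/∂m … = 0 gives: 211·m + 19·b = -320;  19·m + 4·b = -27.
(Σh·h = 211, Σh = 19, Σ1 = 4, Σh·P = -320, ΣP = -27.)
det = 211·4 − 19² = 483.
m = ((-320)·4 − 19·(-27))/483 = -767/483; b = (211·(-27) − 19·(-320))/483 = 383/483.
At h = 10: P̂ = (-767/483)·(10) + (383/483)·(1) = -347/23.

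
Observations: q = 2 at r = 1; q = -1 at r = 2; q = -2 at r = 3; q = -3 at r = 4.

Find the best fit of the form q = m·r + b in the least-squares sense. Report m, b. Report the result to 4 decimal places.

m = -1.6000, b = 3.0000

XᵀX·[m, b]ᵀ = Xᵀq reads: 30·m + 10·b = -18;  10·m + 4·b = -4.
Δ = 30·4 − 10² = 20.
m = ((-18)·4 − 10·(-4))/20 = -8/5; b = (30·(-4) − 10·(-18))/20 = 3.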